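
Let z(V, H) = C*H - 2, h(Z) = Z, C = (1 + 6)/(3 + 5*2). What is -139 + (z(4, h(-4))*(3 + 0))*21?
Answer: -5209/13 ≈ -400.69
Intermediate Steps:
C = 7/13 (C = 7/(3 + 10) = 7/13 ≈ 0.53846)
z(V, H) = -2 + 7*H/13 (z(V, H) = 7*H/13 - 2 = -2 + 7*H/13)
-139 + (z(4, h(-4))*(3 + 0))*21 = -139 + ((-2 + (7/13)*(-4))*(3 + 0))*21 = -139 + ((-2 - 28/13)*3)*21 = -139 - 54/13*3*21 = -139 - 162/13*21 = -139 - 3402/13 = -5209/13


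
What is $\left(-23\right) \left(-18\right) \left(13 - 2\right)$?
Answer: $4554$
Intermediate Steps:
$\left(-23\right) \left(-18\right) \left(13 - 2\right) = 414 \left(13 - 2\right) = 414 \cdot 11 = 4554$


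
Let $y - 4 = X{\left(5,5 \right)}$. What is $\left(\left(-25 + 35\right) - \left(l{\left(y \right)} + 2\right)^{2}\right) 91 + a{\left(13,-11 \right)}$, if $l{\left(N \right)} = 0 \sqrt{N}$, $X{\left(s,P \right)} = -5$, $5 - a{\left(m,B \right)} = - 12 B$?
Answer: $419$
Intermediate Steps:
$a{\left(m,B \right)} = 5 + 12 B$ ($a{\left(m,B \right)} = 5 - - 12 B = 5 + 12 B$)
$y = -1$ ($y = 4 - 5 = -1$)
$l{\left(N \right)} = 0$
$\left(\left(-25 + 35\right) - \left(l{\left(y \right)} + 2\right)^{2}\right) 91 + a{\left(13,-11 \right)} = \left(\left(-25 + 35\right) - \left(0 + 2\right)^{2}\right) 91 + \left(5 + 12 \left(-11\right)\right) = \left(10 - 2^{2}\right) 91 + \left(5 - 132\right) = \left(10 - 4\right) 91 - 127 = 6 \cdot 91 - 127 = 546 - 127 = 419$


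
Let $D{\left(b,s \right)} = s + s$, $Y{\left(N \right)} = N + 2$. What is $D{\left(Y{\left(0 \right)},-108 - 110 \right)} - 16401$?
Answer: $-16837$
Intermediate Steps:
$Y{\left(N \right)} = 2 + N$
$D{\left(b,s \right)} = 2 s$
$D{\left(Y{\left(0 \right)},-108 - 110 \right)} - 16401 = 2 \left(-108 - 110\right) - 16401 = 2 \left(-218\right) - 16401 = -436 - 16401 = -16837$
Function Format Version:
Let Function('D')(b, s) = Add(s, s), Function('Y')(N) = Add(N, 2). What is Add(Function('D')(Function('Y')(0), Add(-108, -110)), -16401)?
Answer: -16837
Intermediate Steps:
Function('Y')(N) = Add(2, N)
Function('D')(b, s) = Mul(2, s)
Add(Function('D')(Function('Y')(0), Add(-108, -110)), -16401) = Add(Mul(2, Add(-108, -110)), -16401) = Add(Mul(2, -218), -16401) = Add(-436, -16401) = -16837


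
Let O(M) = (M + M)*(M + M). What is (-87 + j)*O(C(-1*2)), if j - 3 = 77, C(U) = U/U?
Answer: -28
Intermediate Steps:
C(U) = 1
O(M) = 4*M² (O(M) = (2*M)*(2*M) = 4*M²)
j = 80 (j = 3 + 77 = 80)
(-87 + j)*O(C(-1*2)) = (-87 + 80)*(4*1²) = -28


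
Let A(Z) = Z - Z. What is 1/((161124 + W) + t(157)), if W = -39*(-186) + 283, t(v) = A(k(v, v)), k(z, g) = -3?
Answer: 1/168661 ≈ 5.9291e-6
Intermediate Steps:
A(Z) = 0
t(v) = 0
W = 7537 (W = 7254 + 283 = 7537)
1/((161124 + W) + t(157)) = 1/((161124 + 7537) + 0) = 1/(168661 + 0) = 1/168661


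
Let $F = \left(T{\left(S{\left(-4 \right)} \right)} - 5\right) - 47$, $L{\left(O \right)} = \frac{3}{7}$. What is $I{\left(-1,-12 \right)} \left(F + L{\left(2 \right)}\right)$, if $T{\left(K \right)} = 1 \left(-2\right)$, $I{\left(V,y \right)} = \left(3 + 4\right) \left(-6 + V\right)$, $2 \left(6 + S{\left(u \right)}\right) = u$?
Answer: $2625$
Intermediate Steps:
$S{\left(u \right)} = -6 + \frac{u}{2}$
$I{\left(V,y \right)} = -42 + 7 V$ ($I{\left(V,y \right)} = 7 \left(-6 + V\right) = -42 + 7 V$)
$L{\left(O \right)} = \frac{3}{7}$ ($L{\left(O \right)} = 3 \cdot \frac{1}{7} = \frac{3}{7}$)
$T{\left(K \right)} = -2$
$F = -54$ ($F = \left(-2 - 5\right) - 47 = -7 - 47 = -54$)
$I{\left(-1,-12 \right)} \left(F + L{\left(2 \right)}\right) = \left(-42 + 7 \left(-1\right)\right) \left(-54 + \frac{3}{7}\right) = \left(-42 - 7\right) \left(- \frac{375}{7}\right) = \left(-49\right) \left(- \frac{375}{7}\right) = 2625$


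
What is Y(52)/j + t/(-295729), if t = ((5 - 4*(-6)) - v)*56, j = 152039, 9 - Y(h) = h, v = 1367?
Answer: 1625608835/6423191633 ≈ 0.25308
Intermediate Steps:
Y(h) = 9 - h
t = -74928 (t = ((5 - 4*(-6)) - 1*1367)*56 = ((5 + 24) - 1367)*56 = (29 - 1367)*56 = -1338*56 = -74928)
Y(52)/j + t/(-295729) = (9 - 1*52)/152039 - 74928/(-295729) = (9 - 52)*(1/152039) - 74928*(-1/295729) = -43*1/152039 + 10704/42247 = -43/152039 + 10704/42247 = 1625608835/6423191633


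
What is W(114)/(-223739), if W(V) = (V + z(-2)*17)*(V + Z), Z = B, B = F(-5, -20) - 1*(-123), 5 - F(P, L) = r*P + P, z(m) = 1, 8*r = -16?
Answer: -31047/223739 ≈ -0.13876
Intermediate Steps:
r = -2 (r = (⅛)*(-16) = -2)
F(P, L) = 5 + P (F(P, L) = 5 - (-2*P + P) = 5 - (-1)*P = 5 + P)
B = 123 (B = (5 - 5) - 1*(-123) = 0 + 123 = 123)
Z = 123
W(V) = (17 + V)*(123 + V) (W(V) = (V + 1*17)*(V + 123) = (V + 17)*(123 + V) = (17 + V)*(123 + V))
W(114)/(-223739) = (2091 + 114² + 140*114)/(-223739) = (2091 + 12996 + 15960)*(-1/223739) = 31047*(-1/223739) = -31047/223739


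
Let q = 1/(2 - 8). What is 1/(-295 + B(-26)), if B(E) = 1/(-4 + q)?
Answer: -25/7381 ≈ -0.0033871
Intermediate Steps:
q = -⅙ (q = 1/(-6) = -⅙ ≈ -0.16667)
B(E) = -6/25 (B(E) = 1/(-4 - ⅙) = 1/(-25/6) = -6/25)
1/(-295 + B(-26)) = 1/(-295 - 6/25) = 1/(-7381/25) = -25/7381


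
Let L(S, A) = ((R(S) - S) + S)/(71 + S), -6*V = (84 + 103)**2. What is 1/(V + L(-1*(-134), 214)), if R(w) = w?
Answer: -1230/7167841 ≈ -0.00017160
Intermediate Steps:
V = -34969/6 (V = -(84 + 103)**2/6 = -1/6*187**2 = -1/6*34969 = -34969/6 ≈ -5828.2)
L(S, A) = S/(71 + S) (L(S, A) = ((S - S) + S)/(71 + S) = (0 + S)/(71 + S) = S/(71 + S))
1/(V + L(-1*(-134), 214)) = 1/(-34969/6 + (-1*(-134))/(71 - 1*(-134))) = 1/(-34969/6 + 134/(71 + 134)) = 1/(-34969/6 + 134/205) = 1/(-7167841/1230) = -1230/7167841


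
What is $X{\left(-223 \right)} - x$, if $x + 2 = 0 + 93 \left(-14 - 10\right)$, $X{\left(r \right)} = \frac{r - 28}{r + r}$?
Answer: $\frac{996615}{446} \approx 2234.6$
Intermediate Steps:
$X{\left(r \right)} = \frac{-28 + r}{2 r}$
$x = -2234$ ($x = -2 + \left(0 + 93 \left(-14 - 10\right)\right) = -2 + \left(0 + 93 \left(-24\right)\right) = -2 + \left(0 - 2232\right) = -2 - 2232 = -2234$)
$X{\left(-223 \right)} - x = \frac{-28 - 223}{2 \left(-223\right)} - -2234 = \frac{1}{2} \left(- \frac{1}{223}\right) \left(-251\right) + 2234 = \frac{251}{446} + 2234 = \frac{996615}{446}$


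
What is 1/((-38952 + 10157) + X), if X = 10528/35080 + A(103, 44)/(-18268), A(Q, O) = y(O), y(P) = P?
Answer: -20026295/576651202588 ≈ -3.4729e-5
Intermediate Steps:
A(Q, O) = O
X = 5961937/20026295 (X = 10528/35080 + 44/(-18268) = 10528*(1/35080) + 44*(-1/18268) = 1316/4385 - 11/4567 = 5961937/20026295 ≈ 0.29771)
1/((-38952 + 10157) + X) = 1/((-38952 + 10157) + 5961937/20026295) = 1/(-28795 + 5961937/20026295) = 1/(-576651202588/20026295) = -20026295/576651202588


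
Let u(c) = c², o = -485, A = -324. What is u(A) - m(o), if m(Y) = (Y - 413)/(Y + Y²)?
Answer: 12321033569/117370 ≈ 1.0498e+5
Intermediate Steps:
m(Y) = (-413 + Y)/(Y + Y²)
u(A) - m(o) = (-324)² - (-413 - 485)/((-485)*(1 - 485)) = 104976 - (-1)*(-898)/(485*(-484)) = 104976 - (-1)*(-1)*(-898)/(485*484) = 104976 - 1*(-449/117370) = 104976 + 449/117370 = 12321033569/117370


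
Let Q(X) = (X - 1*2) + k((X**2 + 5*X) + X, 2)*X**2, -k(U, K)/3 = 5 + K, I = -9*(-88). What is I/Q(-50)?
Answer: -99/6569 ≈ -0.015071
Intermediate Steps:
I = 792
k(U, K) = -15 - 3*K (k(U, K) = -3*(5 + K) = -15 - 3*K)
Q(X) = -2 + X - 21*X**2 (Q(X) = (X - 1*2) + (-15 - 3*2)*X**2 = (X - 2) + (-15 - 6)*X**2 = (-2 + X) - 21*X**2 = -2 + X - 21*X**2)
I/Q(-50) = 792/(-2 - 50 - 21*(-50)**2) = 792/(-2 - 50 - 21*2500) = 792/(-2 - 50 - 52500) = 792/(-52552) = 792*(-1/52552) = -99/6569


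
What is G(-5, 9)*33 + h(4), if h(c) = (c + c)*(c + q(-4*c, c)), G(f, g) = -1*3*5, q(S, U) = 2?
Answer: -447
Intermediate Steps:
G(f, g) = -15 (G(f, g) = -3*5 = -15)
h(c) = 2*c*(2 + c) (h(c) = (c + c)*(c + 2) = (2*c)*(2 + c) = 2*c*(2 + c))
G(-5, 9)*33 + h(4) = -15*33 + 2*4*(2 + 4) = -495 + 2*4*6 = -495 + 48 = -447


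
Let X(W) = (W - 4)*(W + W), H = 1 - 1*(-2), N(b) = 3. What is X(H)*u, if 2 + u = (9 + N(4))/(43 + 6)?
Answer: 516/49 ≈ 10.531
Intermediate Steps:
H = 3 (H = 1 + 2 = 3)
X(W) = 2*W*(-4 + W) (X(W) = (-4 + W)*(2*W) = 2*W*(-4 + W))
u = -86/49 (u = -2 + (9 + 3)/(43 + 6) = -2 + 12/49 = -86/49 ≈ -1.7551)
X(H)*u = (2*3*(-4 + 3))*(-86/49) = (2*3*(-1))*(-86/49) = -6*(-86/49) = 516/49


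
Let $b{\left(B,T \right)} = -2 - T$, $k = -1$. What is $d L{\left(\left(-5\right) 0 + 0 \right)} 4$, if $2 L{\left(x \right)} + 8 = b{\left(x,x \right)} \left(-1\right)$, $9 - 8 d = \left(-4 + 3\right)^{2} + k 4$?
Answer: $-18$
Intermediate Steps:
$d = \frac{3}{2}$ ($d = \frac{9}{8} - \frac{\left(-4 + 3\right)^{2} - 4}{8} = \frac{9}{8} - \frac{\left(-1\right)^{2} - 4}{8} = \frac{9}{8} - \frac{1 - 4}{8} = \frac{9}{8} - - \frac{3}{8} = \frac{9}{8} + \frac{3}{8} = \frac{3}{2} \approx 1.5$)
$L{\left(x \right)} = -3 + \frac{x}{2}$ ($L{\left(x \right)} = -4 + \frac{\left(-2 - x\right) \left(-1\right)}{2} = -4 + \frac{2 + x}{2} = -4 + \left(1 + \frac{x}{2}\right) = -3 + \frac{x}{2}$)
$d L{\left(\left(-5\right) 0 + 0 \right)} 4 = \frac{3 \left(-3 + \frac{\left(-5\right) 0 + 0}{2}\right)}{2} \cdot 4 = \frac{3 \left(-3 + \frac{0 + 0}{2}\right)}{2} \cdot 4 = \frac{3 \left(-3 + \frac{1}{2} \cdot 0\right)}{2} \cdot 4 = \frac{3 \left(-3 + 0\right)}{2} \cdot 4 = \frac{3}{2} \left(-3\right) 4 = \left(- \frac{9}{2}\right) 4 = -18$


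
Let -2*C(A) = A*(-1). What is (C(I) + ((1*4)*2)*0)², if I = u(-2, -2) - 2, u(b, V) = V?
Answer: 4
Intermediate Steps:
I = -4 (I = -2 - 2 = -4)
C(A) = A/2 (C(A) = -A*(-1)/2 = -(-1)*A/2 = A/2)
(C(I) + ((1*4)*2)*0)² = ((½)*(-4) + ((1*4)*2)*0)² = (-2 + (4*2)*0)² = (-2 + 8*0)² = (-2 + 0)² = (-2)² = 4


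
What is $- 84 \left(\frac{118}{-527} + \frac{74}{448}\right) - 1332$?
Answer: $- \frac{5594913}{4216} \approx -1327.1$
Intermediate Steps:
$- 84 \left(\frac{118}{-527} + \frac{74}{448}\right) - 1332 = - 84 \left(118 \left(- \frac{1}{527}\right) + 74 \cdot \frac{1}{448}\right) - 1332 = - 84 \left(- \frac{118}{527} + \frac{37}{224}\right) - 1332 = \left(-84\right) \left(- \frac{6933}{118048}\right) - 1332 = \frac{20799}{4216} - 1332 = - \frac{5594913}{4216}$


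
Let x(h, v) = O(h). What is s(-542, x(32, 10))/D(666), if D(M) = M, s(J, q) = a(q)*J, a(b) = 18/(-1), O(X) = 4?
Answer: 542/37 ≈ 14.649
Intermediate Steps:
x(h, v) = 4
a(b) = -18 (a(b) = 18*(-1) = -18)
s(J, q) = -18*J
s(-542, x(32, 10))/D(666) = -18*(-542)/666 = 9756*(1/666) = 542/37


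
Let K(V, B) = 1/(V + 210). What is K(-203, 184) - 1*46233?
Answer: -323630/7 ≈ -46233.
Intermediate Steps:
K(V, B) = 1/(210 + V)
K(-203, 184) - 1*46233 = 1/(210 - 203) - 1*46233 = 1/7 - 46233 = ⅐ - 46233 = -323630/7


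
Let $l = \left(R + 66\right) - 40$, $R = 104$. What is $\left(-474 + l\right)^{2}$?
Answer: $118336$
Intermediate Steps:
$l = 130$ ($l = \left(104 + 66\right) - 40 = 170 - 40 = 130$)
$\left(-474 + l\right)^{2} = \left(-474 + 130\right)^{2} = \left(-344\right)^{2} = 118336$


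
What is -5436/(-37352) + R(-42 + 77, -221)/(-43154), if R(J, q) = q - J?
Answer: 30518407/201486026 ≈ 0.15147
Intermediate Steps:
-5436/(-37352) + R(-42 + 77, -221)/(-43154) = -5436/(-37352) + (-221 - (-42 + 77))/(-43154) = -5436*(-1/37352) + (-221 - 1*35)*(-1/43154) = 1359/9338 + (-221 - 35)*(-1/43154) = 1359/9338 - 256*(-1/43154) = 1359/9338 + 128/21577 = 30518407/201486026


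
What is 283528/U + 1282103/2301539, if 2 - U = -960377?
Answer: 269122220947/315764246183 ≈ 0.85229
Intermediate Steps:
U = 960379 (U = 2 - 1*(-960377) = 2 + 960377 = 960379)
283528/U + 1282103/2301539 = 283528/960379 + 1282103/2301539 = 283528*(1/960379) + 1282103*(1/2301539) = 40504/137197 + 1282103/2301539 = 269122220947/315764246183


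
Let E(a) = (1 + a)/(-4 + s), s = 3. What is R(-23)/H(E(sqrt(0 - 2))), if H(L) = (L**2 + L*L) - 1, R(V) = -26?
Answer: 26*I/(3*I + 4*sqrt(2)) ≈ 1.9024 + 3.5873*I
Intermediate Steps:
E(a) = -1 - a (E(a) = (1 + a)/(-4 + 3) = (1 + a)/(-1) = (1 + a)*(-1) = -1 - a)
H(L) = -1 + 2*L**2 (H(L) = (L**2 + L**2) - 1 = 2*L**2 - 1 = -1 + 2*L**2)
R(-23)/H(E(sqrt(0 - 2))) = -26/(-1 + 2*(-1 - sqrt(0 - 2))**2) = -26/(-1 + 2*(-1 - sqrt(-2))**2) = -26/(-1 + 2*(-1 - I*sqrt(2))**2)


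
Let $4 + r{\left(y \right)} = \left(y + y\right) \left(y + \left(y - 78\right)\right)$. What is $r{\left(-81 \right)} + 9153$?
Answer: $48029$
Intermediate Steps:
$r{\left(y \right)} = -4 + 2 y \left(-78 + 2 y\right)$ ($r{\left(y \right)} = -4 + \left(y + y\right) \left(y + \left(y - 78\right)\right) = -4 + 2 y \left(y + \left(y - 78\right)\right) = -4 + 2 y \left(y + \left(-78 + y\right)\right) = -4 + 2 y \left(-78 + 2 y\right)$)
$r{\left(-81 \right)} + 9153 = \left(-4 - -12636 + 4 \left(-81\right)^{2}\right) + 9153 = \left(-4 + 12636 + 4 \cdot 6561\right) + 9153 = \left(-4 + 12636 + 26244\right) + 9153 = 38876 + 9153 = 48029$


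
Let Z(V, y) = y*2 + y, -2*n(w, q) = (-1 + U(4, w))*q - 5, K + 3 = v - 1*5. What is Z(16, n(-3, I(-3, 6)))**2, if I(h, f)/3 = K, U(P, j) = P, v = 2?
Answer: 31329/4 ≈ 7832.3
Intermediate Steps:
K = -6 (K = -3 + (2 - 1*5) = -3 + (2 - 5) = -3 - 3 = -6)
I(h, f) = -18 (I(h, f) = 3*(-6) = -18)
n(w, q) = 5/2 - 3*q/2 (n(w, q) = -((-1 + 4)*q - 5)/2 = -(3*q - 5)/2 = -(-5 + 3*q)/2 = 5/2 - 3*q/2)
Z(V, y) = 3*y (Z(V, y) = 2*y + y = 3*y)
Z(16, n(-3, I(-3, 6)))**2 = (3*(5/2 - 3/2*(-18)))**2 = (3*(5/2 + 27))**2 = (3*(59/2))**2 = (177/2)**2 = 31329/4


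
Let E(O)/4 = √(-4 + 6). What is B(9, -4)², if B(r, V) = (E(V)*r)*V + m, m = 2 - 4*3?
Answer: 41572 + 2880*√2 ≈ 45645.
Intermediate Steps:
E(O) = 4*√2 (E(O) = 4*√(-4 + 6) = 4*√2)
m = -10 (m = 2 - 12 = -10)
B(r, V) = -10 + 4*V*r*√2 (B(r, V) = ((4*√2)*r)*V - 10 = (4*r*√2)*V - 10 = 4*V*r*√2 - 10 = -10 + 4*V*r*√2)
B(9, -4)² = (-10 + 4*(-4)*9*√2)² = (-10 - 144*√2)²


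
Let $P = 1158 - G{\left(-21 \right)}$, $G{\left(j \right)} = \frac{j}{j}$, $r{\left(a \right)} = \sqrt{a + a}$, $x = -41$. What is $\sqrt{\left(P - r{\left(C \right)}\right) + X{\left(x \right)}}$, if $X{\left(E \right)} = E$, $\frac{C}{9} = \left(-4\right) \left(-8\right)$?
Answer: $2 \sqrt{273} \approx 33.045$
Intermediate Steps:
$C = 288$ ($C = 9 \left(\left(-4\right) \left(-8\right)\right) = 9 \cdot 32 = 288$)
$r{\left(a \right)} = \sqrt{2} \sqrt{a}$ ($r{\left(a \right)} = \sqrt{2 a} = \sqrt{2} \sqrt{a}$)
$G{\left(j \right)} = 1$
$P = 1157$ ($P = 1158 - 1 = 1157$)
$\sqrt{\left(P - r{\left(C \right)}\right) + X{\left(x \right)}} = \sqrt{\left(1157 - \sqrt{2} \sqrt{288}\right) - 41} = \sqrt{\left(1157 - \sqrt{2} \cdot 12 \sqrt{2}\right) - 41} = \sqrt{\left(1157 - 24\right) - 41} = \sqrt{1133 - 41} = \sqrt{1092} = 2 \sqrt{273}$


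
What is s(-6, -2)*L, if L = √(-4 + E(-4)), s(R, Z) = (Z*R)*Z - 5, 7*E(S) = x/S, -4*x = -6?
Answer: -29*I*√3178/28 ≈ -58.387*I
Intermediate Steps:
x = 3/2 (x = -¼*(-6) = 3/2 ≈ 1.5000)
E(S) = 3/(14*S) (E(S) = (3/(2*S))/7 = 3/(14*S))
s(R, Z) = -5 + R*Z² (s(R, Z) = (R*Z)*Z - 5 = R*Z² - 5 = -5 + R*Z²)
L = I*√3178/28 (L = √(-4 + (3/14)/(-4)) = √(-4 + (3/14)*(-¼)) = √(-4 - 3/56) = √(-227/56) = I*√3178/28 ≈ 2.0133*I)
s(-6, -2)*L = (-5 - 6*(-2)²)*(I*√3178/28) = (-5 - 6*4)*(I*√3178/28) = (-5 - 24)*(I*√3178/28) = -29*I*√3178/28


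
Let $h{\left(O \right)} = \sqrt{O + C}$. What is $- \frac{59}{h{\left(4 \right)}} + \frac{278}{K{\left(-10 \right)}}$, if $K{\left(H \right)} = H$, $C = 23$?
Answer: $- \frac{139}{5} - \frac{59 \sqrt{3}}{9} \approx -39.155$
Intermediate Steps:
$h{\left(O \right)} = \sqrt{23 + O}$ ($h{\left(O \right)} = \sqrt{O + 23} = \sqrt{23 + O}$)
$- \frac{59}{h{\left(4 \right)}} + \frac{278}{K{\left(-10 \right)}} = - \frac{59}{\sqrt{23 + 4}} + \frac{278}{-10} = - \frac{59}{\sqrt{27}} + 278 \left(- \frac{1}{10}\right) = - \frac{59}{3 \sqrt{3}} - \frac{139}{5} = - 59 \frac{\sqrt{3}}{9} - \frac{139}{5} = - \frac{59 \sqrt{3}}{9} - \frac{139}{5} = - \frac{139}{5} - \frac{59 \sqrt{3}}{9}$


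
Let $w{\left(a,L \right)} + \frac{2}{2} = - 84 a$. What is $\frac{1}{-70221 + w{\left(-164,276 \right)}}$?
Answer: $- \frac{1}{56446} \approx -1.7716 \cdot 10^{-5}$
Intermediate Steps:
$w{\left(a,L \right)} = -1 - 84 a$
$\frac{1}{-70221 + w{\left(-164,276 \right)}} = \frac{1}{-70221 - -13775} = \frac{1}{-70221 + \left(-1 + 13776\right)} = \frac{1}{-70221 + 13775} = \frac{1}{-56446} = - \frac{1}{56446}$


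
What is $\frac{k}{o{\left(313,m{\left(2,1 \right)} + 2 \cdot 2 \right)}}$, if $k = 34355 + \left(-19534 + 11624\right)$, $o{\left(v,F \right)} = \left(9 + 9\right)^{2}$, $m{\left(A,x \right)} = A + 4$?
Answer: $\frac{8815}{108} \approx 81.62$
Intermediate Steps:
$m{\left(A,x \right)} = 4 + A$
$o{\left(v,F \right)} = 324$ ($o{\left(v,F \right)} = 18^{2} = 324$)
$k = 26445$ ($k = 34355 - 7910 = 26445$)
$\frac{k}{o{\left(313,m{\left(2,1 \right)} + 2 \cdot 2 \right)}} = \frac{26445}{324} = 26445 \cdot \frac{1}{324} = \frac{8815}{108}$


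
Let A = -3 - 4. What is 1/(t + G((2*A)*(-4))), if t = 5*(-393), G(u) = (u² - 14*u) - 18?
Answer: 1/369 ≈ 0.0027100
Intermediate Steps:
A = -7
G(u) = -18 + u² - 14*u
t = -1965
1/(t + G((2*A)*(-4))) = 1/(-1965 + (-18 + ((2*(-7))*(-4))² - 14*2*(-7)*(-4))) = 1/(-1965 + (-18 + (-14*(-4))² - (-196)*(-4))) = 1/(-1965 + (-18 + 56² - 14*56)) = 1/(-1965 + (-18 + 3136 - 784)) = 1/(-1965 + 2334) = 1/369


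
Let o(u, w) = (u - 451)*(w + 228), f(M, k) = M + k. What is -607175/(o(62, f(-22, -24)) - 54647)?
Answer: 121435/25089 ≈ 4.8402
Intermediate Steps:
o(u, w) = (-451 + u)*(228 + w)
-607175/(o(62, f(-22, -24)) - 54647) = -607175/((-102828 - 451*(-22 - 24) + 228*62 + 62*(-22 - 24)) - 54647) = -607175/((-102828 - 451*(-46) + 14136 + 62*(-46)) - 54647) = -607175/((-102828 + 20746 + 14136 - 2852) - 54647) = -607175/(-70798 - 54647) = -607175/(-125445) = -607175*(-1/125445) = 121435/25089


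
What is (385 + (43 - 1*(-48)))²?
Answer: 226576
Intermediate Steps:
(385 + (43 - 1*(-48)))² = (385 + (43 + 48))² = (385 + 91)² = 476² = 226576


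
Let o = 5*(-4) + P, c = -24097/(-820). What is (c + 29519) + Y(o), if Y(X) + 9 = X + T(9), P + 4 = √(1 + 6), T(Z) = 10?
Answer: 24210817/820 + √7 ≈ 29528.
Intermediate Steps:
c = 24097/820 (c = -24097*(-1/820) = 24097/820 ≈ 29.387)
P = -4 + √7 (P = -4 + √(1 + 6) = -4 + √7 ≈ -1.3542)
o = -24 + √7 (o = 5*(-4) + (-4 + √7) = -20 + (-4 + √7) = -24 + √7 ≈ -21.354)
Y(X) = 1 + X (Y(X) = -9 + (X + 10) = -9 + (10 + X) = 1 + X)
(c + 29519) + Y(o) = (24097/820 + 29519) + (1 + (-24 + √7)) = 24229677/820 + (-23 + √7) = 24210817/820 + √7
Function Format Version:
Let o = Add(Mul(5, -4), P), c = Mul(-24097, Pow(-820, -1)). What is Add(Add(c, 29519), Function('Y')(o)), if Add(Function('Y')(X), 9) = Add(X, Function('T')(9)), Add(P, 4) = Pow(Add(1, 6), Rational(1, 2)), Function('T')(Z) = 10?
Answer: Add(Rational(24210817, 820), Pow(7, Rational(1, 2))) ≈ 29528.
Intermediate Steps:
c = Rational(24097, 820) (c = Mul(-24097, Rational(-1, 820)) = Rational(24097, 820) ≈ 29.387)
P = Add(-4, Pow(7, Rational(1, 2))) (P = Add(-4, Pow(Add(1, 6), Rational(1, 2))) = Add(-4, Pow(7, Rational(1, 2))) ≈ -1.3542)
o = Add(-24, Pow(7, Rational(1, 2))) (o = Add(Mul(5, -4), Add(-4, Pow(7, Rational(1, 2)))) = Add(-20, Add(-4, Pow(7, Rational(1, 2)))) = Add(-24, Pow(7, Rational(1, 2))) ≈ -21.354)
Function('Y')(X) = Add(1, X) (Function('Y')(X) = Add(-9, Add(X, 10)) = Add(-9, Add(10, X)) = Add(1, X))
Add(Add(c, 29519), Function('Y')(o)) = Add(Add(Rational(24097, 820), 29519), Add(1, Add(-24, Pow(7, Rational(1, 2))))) = Add(Rational(24229677, 820), Add(-23, Pow(7, Rational(1, 2)))) = Add(Rational(24210817, 820), Pow(7, Rational(1, 2)))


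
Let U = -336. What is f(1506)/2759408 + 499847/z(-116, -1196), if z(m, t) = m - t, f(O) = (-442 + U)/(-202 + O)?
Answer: 112411467509429/242883092160 ≈ 462.82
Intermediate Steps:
f(O) = -778/(-202 + O) (f(O) = (-442 - 336)/(-202 + O) = -778/(-202 + O))
f(1506)/2759408 + 499847/z(-116, -1196) = -778/(-202 + 1506)/2759408 + 499847/(-116 - 1*(-1196)) = -778/1304*(1/2759408) + 499847/(-116 + 1196) = -778*1/1304*(1/2759408) + 499847/1080 = -389/652*1/2759408 + 499847*(1/1080) = -389/1799134016 + 499847/1080 = 112411467509429/242883092160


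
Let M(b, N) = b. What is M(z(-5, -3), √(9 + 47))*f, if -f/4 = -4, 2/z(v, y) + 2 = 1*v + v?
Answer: -8/3 ≈ -2.6667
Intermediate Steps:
z(v, y) = 2/(-2 + 2*v) (z(v, y) = 2/(-2 + (1*v + v)) = 2/(-2 + (v + v)) = 2/(-2 + 2*v))
f = 16 (f = -4*(-4) = 16)
M(z(-5, -3), √(9 + 47))*f = 16/(-1 - 5) = 16/(-6) = -⅙*16 = -8/3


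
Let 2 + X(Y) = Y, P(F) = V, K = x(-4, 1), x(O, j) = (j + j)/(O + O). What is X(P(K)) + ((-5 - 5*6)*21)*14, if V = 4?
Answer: -10288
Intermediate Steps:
x(O, j) = j/O (x(O, j) = (2*j)/((2*O)) = (2*j)*(1/(2*O)) = j/O)
K = -1/4 (K = 1/(-4) = 1*(-1/4) = -1/4 ≈ -0.25000)
P(F) = 4
X(Y) = -2 + Y
X(P(K)) + ((-5 - 5*6)*21)*14 = (-2 + 4) + ((-5 - 5*6)*21)*14 = 2 + ((-5 - 30)*21)*14 = 2 - 35*21*14 = 2 - 735*14 = 2 - 10290 = -10288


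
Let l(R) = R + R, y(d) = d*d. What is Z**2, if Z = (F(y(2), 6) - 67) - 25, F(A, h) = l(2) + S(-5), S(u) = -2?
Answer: 8100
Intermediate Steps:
y(d) = d**2
l(R) = 2*R
F(A, h) = 2 (F(A, h) = 2*2 - 2 = 4 - 2 = 2)
Z = -90 (Z = (2 - 67) - 25 = -65 - 25 = -90)
Z**2 = (-90)**2 = 8100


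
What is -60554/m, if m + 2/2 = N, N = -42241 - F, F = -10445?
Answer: 60554/31797 ≈ 1.9044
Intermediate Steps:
N = -31796 (N = -42241 - 1*(-10445) = -42241 + 10445 = -31796)
m = -31797 (m = -1 - 31796 = -31797)
-60554/m = -60554/(-31797) = -60554*(-1/31797) = 60554/31797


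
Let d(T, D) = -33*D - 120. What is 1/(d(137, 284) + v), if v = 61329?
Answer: 1/51837 ≈ 1.9291e-5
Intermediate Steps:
d(T, D) = -120 - 33*D
1/(d(137, 284) + v) = 1/((-120 - 33*284) + 61329) = 1/((-120 - 9372) + 61329) = 1/(-9492 + 61329) = 1/51837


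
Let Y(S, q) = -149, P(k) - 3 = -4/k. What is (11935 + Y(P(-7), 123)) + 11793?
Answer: 23579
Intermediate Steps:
P(k) = 3 - 4/k
(11935 + Y(P(-7), 123)) + 11793 = (11935 - 149) + 11793 = 11786 + 11793 = 23579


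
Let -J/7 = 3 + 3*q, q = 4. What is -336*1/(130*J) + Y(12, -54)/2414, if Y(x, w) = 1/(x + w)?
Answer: 810779/32951100 ≈ 0.024606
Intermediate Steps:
Y(x, w) = 1/(w + x)
J = -105 (J = -7*(3 + 3*4) = -7*(3 + 12) = -7*15 = -105)
-336*1/(130*J) + Y(12, -54)/2414 = -336/(130*(-105)) + 1/((-54 + 12)*2414) = -336/(-13650) + (1/2414)/(-42) = -336*(-1/13650) - 1/42*1/2414 = 8/325 - 1/101388 = 810779/32951100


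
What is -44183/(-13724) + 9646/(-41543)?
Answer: 1703112665/570136132 ≈ 2.9872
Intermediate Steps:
-44183/(-13724) + 9646/(-41543) = -44183*(-1/13724) + 9646*(-1/41543) = 44183/13724 - 9646/41543 = 1703112665/570136132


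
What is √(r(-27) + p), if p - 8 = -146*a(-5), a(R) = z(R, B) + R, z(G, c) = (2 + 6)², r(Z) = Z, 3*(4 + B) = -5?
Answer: I*√8633 ≈ 92.914*I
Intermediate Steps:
B = -17/3 (B = -4 + (⅓)*(-5) = -4 - 5/3 = -17/3 ≈ -5.6667)
z(G, c) = 64 (z(G, c) = 8² = 64)
a(R) = 64 + R
p = -8606 (p = 8 - 146*(64 - 5) = 8 - 146*59 = 8 - 8614 = -8606)
√(r(-27) + p) = √(-27 - 8606) = √(-8633) = I*√8633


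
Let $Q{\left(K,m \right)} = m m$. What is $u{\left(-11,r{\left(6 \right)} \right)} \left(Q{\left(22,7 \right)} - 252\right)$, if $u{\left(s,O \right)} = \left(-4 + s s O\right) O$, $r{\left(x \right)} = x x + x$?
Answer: $-43295028$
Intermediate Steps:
$Q{\left(K,m \right)} = m^{2}$
$r{\left(x \right)} = x + x^{2}$ ($r{\left(x \right)} = x^{2} + x = x + x^{2}$)
$u{\left(s,O \right)} = O \left(-4 + O s^{2}\right)$ ($u{\left(s,O \right)} = \left(-4 + s^{2} O\right) O = \left(-4 + O s^{2}\right) O = O \left(-4 + O s^{2}\right)$)
$u{\left(-11,r{\left(6 \right)} \right)} \left(Q{\left(22,7 \right)} - 252\right) = 6 \left(1 + 6\right) \left(-4 + 6 \left(1 + 6\right) \left(-11\right)^{2}\right) \left(7^{2} - 252\right) = 6 \cdot 7 \left(-4 + 6 \cdot 7 \cdot 121\right) \left(49 - 252\right) = 42 \left(-4 + 42 \cdot 121\right) \left(-203\right) = 42 \left(-4 + 5082\right) \left(-203\right) = 42 \cdot 5078 \left(-203\right) = 213276 \left(-203\right) = -43295028$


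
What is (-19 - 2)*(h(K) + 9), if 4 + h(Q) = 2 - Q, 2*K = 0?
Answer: -147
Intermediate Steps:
K = 0 (K = (½)*0 = 0)
h(Q) = -2 - Q (h(Q) = -4 + (2 - Q) = -2 - Q)
(-19 - 2)*(h(K) + 9) = (-19 - 2)*((-2 - 1*0) + 9) = -21*((-2 + 0) + 9) = -21*(-2 + 9) = -21*7 = -147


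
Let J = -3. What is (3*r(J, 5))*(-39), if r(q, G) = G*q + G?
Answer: 1170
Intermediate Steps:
r(q, G) = G + G*q
(3*r(J, 5))*(-39) = (3*(5*(1 - 3)))*(-39) = (3*(5*(-2)))*(-39) = (3*(-10))*(-39) = -30*(-39) = 1170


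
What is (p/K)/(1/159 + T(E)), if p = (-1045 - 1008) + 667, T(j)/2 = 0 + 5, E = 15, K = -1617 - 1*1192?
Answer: 4158/84323 ≈ 0.049310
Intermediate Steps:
K = -2809 (K = -1617 - 1192 = -2809)
T(j) = 10 (T(j) = 2*(0 + 5) = 2*5 = 10)
p = -1386 (p = -2053 + 667 = -1386)
(p/K)/(1/159 + T(E)) = (-1386/(-2809))/(1/159 + 10) = (-1386*(-1/2809))/(1/159 + 10) = (1386/2809)/(1591/159) = (159/1591)*(1386/2809) = 4158/84323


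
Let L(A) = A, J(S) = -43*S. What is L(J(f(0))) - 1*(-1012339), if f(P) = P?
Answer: 1012339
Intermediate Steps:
L(J(f(0))) - 1*(-1012339) = -43*0 - 1*(-1012339) = 0 + 1012339 = 1012339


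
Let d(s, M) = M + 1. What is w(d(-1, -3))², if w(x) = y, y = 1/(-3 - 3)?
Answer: 1/36 ≈ 0.027778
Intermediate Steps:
d(s, M) = 1 + M
y = -⅙ (y = 1/(-6) = -⅙ ≈ -0.16667)
w(x) = -⅙
w(d(-1, -3))² = (-⅙)² = 1/36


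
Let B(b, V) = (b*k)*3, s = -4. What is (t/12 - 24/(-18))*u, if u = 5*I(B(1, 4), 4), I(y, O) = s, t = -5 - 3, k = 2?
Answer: -40/3 ≈ -13.333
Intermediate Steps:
t = -8
B(b, V) = 6*b (B(b, V) = (b*2)*3 = (2*b)*3 = 6*b)
I(y, O) = -4
u = -20 (u = 5*(-4) = -20)
(t/12 - 24/(-18))*u = (-8/12 - 24/(-18))*(-20) = (-8*1/12 - 24*(-1/18))*(-20) = (-⅔ + 4/3)*(-20) = (⅔)*(-20) = -40/3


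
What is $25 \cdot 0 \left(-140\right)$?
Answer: $0$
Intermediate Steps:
$25 \cdot 0 \left(-140\right) = 25 \cdot 0 = 0$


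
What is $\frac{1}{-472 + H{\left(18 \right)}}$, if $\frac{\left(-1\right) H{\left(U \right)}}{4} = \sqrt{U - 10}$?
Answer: $- \frac{59}{27832} + \frac{\sqrt{2}}{27832} \approx -0.002069$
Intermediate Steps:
$H{\left(U \right)} = - 4 \sqrt{-10 + U}$ ($H{\left(U \right)} = - 4 \sqrt{U - 10} = - 4 \sqrt{-10 + U}$)
$\frac{1}{-472 + H{\left(18 \right)}} = \frac{1}{-472 - 4 \sqrt{-10 + 18}} = \frac{1}{-472 - 4 \sqrt{8}} = \frac{1}{-472 - 4 \cdot 2 \sqrt{2}} = \frac{1}{-472 - 8 \sqrt{2}}$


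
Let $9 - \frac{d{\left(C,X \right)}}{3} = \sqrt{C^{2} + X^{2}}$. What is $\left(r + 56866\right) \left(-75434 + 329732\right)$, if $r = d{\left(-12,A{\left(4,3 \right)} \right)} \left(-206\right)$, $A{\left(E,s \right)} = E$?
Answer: $13046504592 + 628624656 \sqrt{10} \approx 1.5034 \cdot 10^{10}$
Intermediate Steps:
$d{\left(C,X \right)} = 27 - 3 \sqrt{C^{2} + X^{2}}$
$r = -5562 + 2472 \sqrt{10}$ ($r = \left(27 - 3 \sqrt{\left(-12\right)^{2} + 4^{2}}\right) \left(-206\right) = \left(27 - 3 \sqrt{144 + 16}\right) \left(-206\right) = \left(27 - 3 \sqrt{160}\right) \left(-206\right) = \left(27 - 3 \cdot 4 \sqrt{10}\right) \left(-206\right) = \left(27 - 12 \sqrt{10}\right) \left(-206\right) = -5562 + 2472 \sqrt{10} \approx 2255.1$)
$\left(r + 56866\right) \left(-75434 + 329732\right) = \left(\left(-5562 + 2472 \sqrt{10}\right) + 56866\right) \left(-75434 + 329732\right) = \left(51304 + 2472 \sqrt{10}\right) 254298 = 13046504592 + 628624656 \sqrt{10}$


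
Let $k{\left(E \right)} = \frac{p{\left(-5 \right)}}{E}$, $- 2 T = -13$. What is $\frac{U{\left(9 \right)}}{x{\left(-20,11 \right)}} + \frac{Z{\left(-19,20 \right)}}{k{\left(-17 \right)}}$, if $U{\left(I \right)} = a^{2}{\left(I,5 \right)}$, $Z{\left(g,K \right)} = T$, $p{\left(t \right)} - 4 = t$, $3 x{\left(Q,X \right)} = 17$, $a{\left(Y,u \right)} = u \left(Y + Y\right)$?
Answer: $\frac{52357}{34} \approx 1539.9$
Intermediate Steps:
$a{\left(Y,u \right)} = 2 Y u$ ($a{\left(Y,u \right)} = u 2 Y = 2 Y u$)
$T = \frac{13}{2}$ ($T = \left(- \frac{1}{2}\right) \left(-13\right) = \frac{13}{2} \approx 6.5$)
$x{\left(Q,X \right)} = \frac{17}{3}$ ($x{\left(Q,X \right)} = \frac{1}{3} \cdot 17 = \frac{17}{3}$)
$p{\left(t \right)} = 4 + t$
$Z{\left(g,K \right)} = \frac{13}{2}$
$k{\left(E \right)} = - \frac{1}{E}$ ($k{\left(E \right)} = \frac{4 - 5}{E} = - \frac{1}{E}$)
$U{\left(I \right)} = 100 I^{2}$ ($U{\left(I \right)} = \left(2 I 5\right)^{2} = \left(10 I\right)^{2} = 100 I^{2}$)
$\frac{U{\left(9 \right)}}{x{\left(-20,11 \right)}} + \frac{Z{\left(-19,20 \right)}}{k{\left(-17 \right)}} = \frac{100 \cdot 9^{2}}{\frac{17}{3}} + \frac{13}{2 \left(- \frac{1}{-17}\right)} = 100 \cdot 81 \cdot \frac{3}{17} + \frac{13}{2 \left(\left(-1\right) \left(- \frac{1}{17}\right)\right)} = 8100 \cdot \frac{3}{17} + \frac{13 \frac{1}{\frac{1}{17}}}{2} = \frac{24300}{17} + \frac{13}{2} \cdot 17 = \frac{24300}{17} + \frac{221}{2} = \frac{52357}{34}$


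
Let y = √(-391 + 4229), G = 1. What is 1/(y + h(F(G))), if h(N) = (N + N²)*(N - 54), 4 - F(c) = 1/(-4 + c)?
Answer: -418392/478853081 - 729*√3838/957706162 ≈ -0.00092089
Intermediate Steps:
F(c) = 4 - 1/(-4 + c)
h(N) = (-54 + N)*(N + N²) (h(N) = (N + N²)*(-54 + N) = (-54 + N)*(N + N²))
y = √3838 ≈ 61.952
1/(y + h(F(G))) = 1/(√3838 + ((-17 + 4*1)/(-4 + 1))*(-54 + ((-17 + 4*1)/(-4 + 1))² - 53*(-17 + 4*1)/(-4 + 1))) = 1/(√3838 + ((-17 + 4)/(-3))*(-54 + ((-17 + 4)/(-3))² - 53*(-17 + 4)/(-3))) = 1/(√3838 + (-⅓*(-13))*(-54 + (-⅓*(-13))² - (-53)*(-13)/3)) = 1/(√3838 + 13*(-54 + (13/3)² - 53*13/3)/3) = 1/(√3838 + 13*(-54 + 169/9 - 689/3)/3) = 1/(√3838 + (13/3)*(-2384/9)) = 1/(√3838 - 30992/27) = 1/(-30992/27 + √3838)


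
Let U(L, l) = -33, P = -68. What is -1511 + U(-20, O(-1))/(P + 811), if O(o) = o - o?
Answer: -1122706/743 ≈ -1511.0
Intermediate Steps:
O(o) = 0
-1511 + U(-20, O(-1))/(P + 811) = -1511 - 33/(-68 + 811) = -1511 - 33/743 = -1122706/743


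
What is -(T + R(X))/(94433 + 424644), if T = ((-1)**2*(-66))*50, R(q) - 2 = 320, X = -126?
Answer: 2978/519077 ≈ 0.0057371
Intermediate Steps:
R(q) = 322 (R(q) = 2 + 320 = 322)
T = -3300 (T = (1*(-66))*50 = -66*50 = -3300)
-(T + R(X))/(94433 + 424644) = -(-3300 + 322)/(94433 + 424644) = -(-2978)/519077 = -1*(-2978/519077) = 2978/519077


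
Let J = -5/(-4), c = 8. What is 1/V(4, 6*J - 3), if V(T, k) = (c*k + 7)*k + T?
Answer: 2/395 ≈ 0.0050633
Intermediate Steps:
J = 5/4 (J = -5*(-¼) = 5/4 ≈ 1.2500)
V(T, k) = T + k*(7 + 8*k) (V(T, k) = (8*k + 7)*k + T = (7 + 8*k)*k + T = k*(7 + 8*k) + T = T + k*(7 + 8*k))
1/V(4, 6*J - 3) = 1/(4 + 7*(6*(5/4) - 3) + 8*(6*(5/4) - 3)²) = 1/(4 + 7*(15/2 - 3) + 8*(15/2 - 3)²) = 1/(4 + 7*(9/2) + 8*(9/2)²) = 1/(4 + 63/2 + 8*(81/4)) = 1/(4 + 63/2 + 162) = 1/(395/2) = 2/395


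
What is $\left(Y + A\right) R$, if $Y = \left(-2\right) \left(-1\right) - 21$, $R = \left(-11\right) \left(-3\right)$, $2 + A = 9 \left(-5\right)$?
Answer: $-2178$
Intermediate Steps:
$A = -47$ ($A = -2 + 9 \left(-5\right) = -2 - 45 = -47$)
$R = 33$
$Y = -19$ ($Y = 2 - 21 = -19$)
$\left(Y + A\right) R = \left(-19 - 47\right) 33 = \left(-66\right) 33 = -2178$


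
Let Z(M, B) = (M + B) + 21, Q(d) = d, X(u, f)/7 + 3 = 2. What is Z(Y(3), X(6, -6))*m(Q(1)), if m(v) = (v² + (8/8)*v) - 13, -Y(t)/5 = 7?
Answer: 231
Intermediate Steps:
Y(t) = -35 (Y(t) = -5*7 = -35)
X(u, f) = -7 (X(u, f) = -21 + 7*2 = -21 + 14 = -7)
Z(M, B) = 21 + B + M (Z(M, B) = (B + M) + 21 = 21 + B + M)
m(v) = -13 + v + v² (m(v) = (v² + (8*(⅛))*v) - 13 = (v² + 1*v) - 13 = (v² + v) - 13 = (v + v²) - 13 = -13 + v + v²)
Z(Y(3), X(6, -6))*m(Q(1)) = (21 - 7 - 35)*(-13 + 1 + 1²) = -21*(-13 + 1 + 1) = -21*(-11) = 231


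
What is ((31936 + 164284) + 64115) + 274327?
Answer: 534662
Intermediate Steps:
((31936 + 164284) + 64115) + 274327 = (196220 + 64115) + 274327 = 260335 + 274327 = 534662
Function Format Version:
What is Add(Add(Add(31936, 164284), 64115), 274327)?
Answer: 534662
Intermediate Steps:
Add(Add(Add(31936, 164284), 64115), 274327) = Add(Add(196220, 64115), 274327) = Add(260335, 274327) = 534662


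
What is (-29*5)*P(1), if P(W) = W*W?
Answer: -145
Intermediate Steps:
P(W) = W²
(-29*5)*P(1) = -29*5*1² = -145*1 = -145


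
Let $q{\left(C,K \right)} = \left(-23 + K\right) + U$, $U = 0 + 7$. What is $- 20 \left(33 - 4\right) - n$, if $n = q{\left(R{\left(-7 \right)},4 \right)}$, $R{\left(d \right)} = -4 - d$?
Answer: $-568$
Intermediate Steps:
$U = 7$
$q{\left(C,K \right)} = -16 + K$ ($q{\left(C,K \right)} = \left(-23 + K\right) + 7 = -16 + K$)
$n = -12$ ($n = -16 + 4 = -12$)
$- 20 \left(33 - 4\right) - n = - 20 \left(33 - 4\right) - -12 = \left(-20\right) 29 + 12 = -580 + 12 = -568$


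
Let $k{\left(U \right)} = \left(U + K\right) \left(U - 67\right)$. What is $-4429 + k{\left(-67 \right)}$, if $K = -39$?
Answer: $9775$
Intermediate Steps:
$k{\left(U \right)} = \left(-67 + U\right) \left(-39 + U\right)$ ($k{\left(U \right)} = \left(U - 39\right) \left(U - 67\right) = \left(-39 + U\right) \left(-67 + U\right) = \left(-67 + U\right) \left(-39 + U\right)$)
$-4429 + k{\left(-67 \right)} = -4429 + \left(2613 + \left(-67\right)^{2} - -7102\right) = -4429 + \left(2613 + 4489 + 7102\right) = -4429 + 14204 = 9775$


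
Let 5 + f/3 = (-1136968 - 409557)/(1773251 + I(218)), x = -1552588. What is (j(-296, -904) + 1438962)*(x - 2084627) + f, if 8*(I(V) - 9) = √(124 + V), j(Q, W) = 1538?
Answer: -527202000707732636082226935/100622432883029 + 55674900*√38/100622432883029 ≈ -5.2394e+12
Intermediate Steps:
I(V) = 9 + √(124 + V)/8
f = -15 - 4639575/(1773260 + 3*√38/8) (f = -15 + 3*((-1136968 - 409557)/(1773251 + (9 + √(124 + 218)/8))) = -15 + 3*(-1546525/(1773251 + (9 + √342/8))) = -15 + 3*(-1546525/(1773251 + (9 + (3*√38)/8))) = -15 + 3*(-1546525/(1773251 + (9 + 3*√38/8))) = -15 + 3*(-1546525/(1773260 + 3*√38/8)) = -15 - 4639575/(1773260 + 3*√38/8) ≈ -17.616)
(j(-296, -904) + 1438962)*(x - 2084627) + f = (1538 + 1438962)*(-1552588 - 2084627) + (-1772606021709435/100622432883029 + 55674900*√38/100622432883029) = 1440500*(-3637215) + (-1772606021709435/100622432883029 + 55674900*√38/100622432883029) = -5239408207500 + (-1772606021709435/100622432883029 + 55674900*√38/100622432883029) = -527202000707732636082226935/100622432883029 + 55674900*√38/100622432883029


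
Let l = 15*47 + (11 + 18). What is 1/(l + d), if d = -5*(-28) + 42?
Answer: 1/916 ≈ 0.0010917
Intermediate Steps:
l = 734 (l = 705 + 29 = 734)
d = 182 (d = 140 + 42 = 182)
1/(l + d) = 1/(734 + 182) = 1/916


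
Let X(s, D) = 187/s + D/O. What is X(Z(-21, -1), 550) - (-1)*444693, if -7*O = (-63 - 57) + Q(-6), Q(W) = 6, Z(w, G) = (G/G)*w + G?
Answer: 50697883/114 ≈ 4.4472e+5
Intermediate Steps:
Z(w, G) = G + w (Z(w, G) = 1*w + G = w + G = G + w)
O = 114/7 (O = -((-63 - 57) + 6)/7 = -(-120 + 6)/7 = -1/7*(-114) = 114/7 ≈ 16.286)
X(s, D) = 187/s + 7*D/114 (X(s, D) = 187/s + D/(114/7) = 187/s + D*(7/114) = 187/s + 7*D/114)
X(Z(-21, -1), 550) - (-1)*444693 = (187/(-1 - 21) + (7/114)*550) - (-1)*444693 = (187/(-22) + 1925/57) - 1*(-444693) = (187*(-1/22) + 1925/57) + 444693 = (-17/2 + 1925/57) + 444693 = 2881/114 + 444693 = 50697883/114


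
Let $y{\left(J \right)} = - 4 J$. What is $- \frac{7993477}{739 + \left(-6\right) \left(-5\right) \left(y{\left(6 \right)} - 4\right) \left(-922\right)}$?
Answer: $- \frac{7993477}{775219} \approx -10.311$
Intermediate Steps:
$- \frac{7993477}{739 + \left(-6\right) \left(-5\right) \left(y{\left(6 \right)} - 4\right) \left(-922\right)} = - \frac{7993477}{739 + \left(-6\right) \left(-5\right) \left(\left(-4\right) 6 - 4\right) \left(-922\right)} = - \frac{7993477}{739 + 30 \left(-24 - 4\right) \left(-922\right)} = - \frac{7993477}{739 + 30 \left(-28\right) \left(-922\right)} = - \frac{7993477}{739 - -774480} = - \frac{7993477}{739 + 774480} = - \frac{7993477}{775219}$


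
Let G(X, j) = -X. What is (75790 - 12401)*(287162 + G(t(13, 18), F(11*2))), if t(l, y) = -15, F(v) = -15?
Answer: 18203862853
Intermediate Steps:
(75790 - 12401)*(287162 + G(t(13, 18), F(11*2))) = (75790 - 12401)*(287162 - 1*(-15)) = 63389*(287162 + 15) = 63389*287177 = 18203862853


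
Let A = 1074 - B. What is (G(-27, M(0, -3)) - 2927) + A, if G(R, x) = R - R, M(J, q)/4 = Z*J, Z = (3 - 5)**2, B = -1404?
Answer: -449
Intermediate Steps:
A = 2478 (A = 1074 - 1*(-1404) = 1074 + 1404 = 2478)
Z = 4 (Z = (-2)**2 = 4)
M(J, q) = 16*J (M(J, q) = 4*(4*J) = 16*J)
G(R, x) = 0
(G(-27, M(0, -3)) - 2927) + A = (0 - 2927) + 2478 = -2927 + 2478 = -449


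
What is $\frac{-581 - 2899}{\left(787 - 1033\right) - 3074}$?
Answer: $\frac{87}{83} \approx 1.0482$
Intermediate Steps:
$\frac{-581 - 2899}{\left(787 - 1033\right) - 3074} = - \frac{3480}{\left(787 - 1033\right) - 3074} = - \frac{3480}{-246 - 3074} = - \frac{3480}{-3320} = \left(-3480\right) \left(- \frac{1}{3320}\right) = \frac{87}{83}$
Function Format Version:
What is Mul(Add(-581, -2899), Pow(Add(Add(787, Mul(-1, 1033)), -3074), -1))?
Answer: Rational(87, 83) ≈ 1.0482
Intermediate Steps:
Mul(Add(-581, -2899), Pow(Add(Add(787, Mul(-1, 1033)), -3074), -1)) = Mul(-3480, Pow(Add(Add(787, -1033), -3074), -1)) = Mul(-3480, Pow(Add(-246, -3074), -1)) = Mul(-3480, Pow(-3320, -1)) = Mul(-3480, Rational(-1, 3320)) = Rational(87, 83)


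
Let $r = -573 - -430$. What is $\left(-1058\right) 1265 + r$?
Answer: $-1338513$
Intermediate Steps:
$r = -143$ ($r = -573 + 430 = -143$)
$\left(-1058\right) 1265 + r = \left(-1058\right) 1265 - 143 = -1338370 - 143 = -1338513$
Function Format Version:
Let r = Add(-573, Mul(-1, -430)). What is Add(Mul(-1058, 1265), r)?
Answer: -1338513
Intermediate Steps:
r = -143 (r = Add(-573, 430) = -143)
Add(Mul(-1058, 1265), r) = Add(Mul(-1058, 1265), -143) = Add(-1338370, -143) = -1338513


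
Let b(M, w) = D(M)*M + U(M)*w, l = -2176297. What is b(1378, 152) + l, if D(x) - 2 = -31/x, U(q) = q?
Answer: -1964116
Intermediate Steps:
D(x) = 2 - 31/x
b(M, w) = M*w + M*(2 - 31/M) (b(M, w) = (2 - 31/M)*M + M*w = M*(2 - 31/M) + M*w = M*w + M*(2 - 31/M))
b(1378, 152) + l = (-31 + 2*1378 + 1378*152) - 2176297 = (-31 + 2756 + 209456) - 2176297 = 212181 - 2176297 = -1964116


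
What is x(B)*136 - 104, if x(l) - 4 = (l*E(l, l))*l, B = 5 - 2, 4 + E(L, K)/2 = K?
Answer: -2008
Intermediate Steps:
E(L, K) = -8 + 2*K
B = 3
x(l) = 4 + l**2*(-8 + 2*l) (x(l) = 4 + (l*(-8 + 2*l))*l = 4 + l**2*(-8 + 2*l))
x(B)*136 - 104 = (4 + 2*3**2*(-4 + 3))*136 - 104 = (4 + 2*9*(-1))*136 - 104 = (4 - 18)*136 - 104 = -14*136 - 104 = -1904 - 104 = -2008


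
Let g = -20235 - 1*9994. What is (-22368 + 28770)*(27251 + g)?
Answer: -19065156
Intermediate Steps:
g = -30229 (g = -20235 - 9994 = -30229)
(-22368 + 28770)*(27251 + g) = (-22368 + 28770)*(27251 - 30229) = 6402*(-2978) = -19065156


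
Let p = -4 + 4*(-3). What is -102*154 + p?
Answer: -15724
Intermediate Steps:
p = -16 (p = -4 - 12 = -16)
-102*154 + p = -102*154 - 16 = -15708 - 16 = -15724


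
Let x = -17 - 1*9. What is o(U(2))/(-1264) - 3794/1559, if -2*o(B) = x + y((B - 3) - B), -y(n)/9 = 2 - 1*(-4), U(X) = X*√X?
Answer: -607247/246322 ≈ -2.4653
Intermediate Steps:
U(X) = X^(3/2)
x = -26 (x = -17 - 9 = -26)
y(n) = -54 (y(n) = -9*(2 - 1*(-4)) = -9*(2 + 4) = -9*6 = -54)
o(B) = 40 (o(B) = -(-26 - 54)/2 = -½*(-80) = 40)
o(U(2))/(-1264) - 3794/1559 = 40/(-1264) - 3794/1559 = 40*(-1/1264) - 3794*1/1559 = -5/158 - 3794/1559 = -607247/246322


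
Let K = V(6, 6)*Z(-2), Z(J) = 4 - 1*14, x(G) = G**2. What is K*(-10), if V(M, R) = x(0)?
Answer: 0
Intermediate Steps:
Z(J) = -10 (Z(J) = 4 - 14 = -10)
V(M, R) = 0 (V(M, R) = 0**2 = 0)
K = 0 (K = 0*(-10) = 0)
K*(-10) = 0*(-10) = 0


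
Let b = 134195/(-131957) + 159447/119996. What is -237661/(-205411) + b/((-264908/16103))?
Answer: 22803957169417855423/20037776023245060752 ≈ 1.1380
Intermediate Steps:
b = 4937284559/15834312172 (b = 134195*(-1/131957) + 159447*(1/119996) = -134195/131957 + 159447/119996 = 4937284559/15834312172 ≈ 0.31181)
-237661/(-205411) + b/((-264908/16103)) = -237661/(-205411) + 4937284559/(15834312172*((-264908/16103))) = -237661*(-1/205411) + 4937284559/(15834312172*((-264908*1/16103))) = 5527/4777 + 4937284559/(15834312172*(-264908/16103)) = 5527/4777 + (4937284559/15834312172)*(-16103/264908) = 5527/4777 - 79505093253577/4194635968860176 = 22803957169417855423/20037776023245060752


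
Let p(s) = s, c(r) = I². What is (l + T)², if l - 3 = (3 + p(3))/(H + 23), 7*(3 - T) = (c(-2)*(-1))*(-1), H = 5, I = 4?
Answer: 3025/196 ≈ 15.434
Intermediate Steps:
c(r) = 16 (c(r) = 4² = 16)
T = 5/7 (T = 3 - 16*(-1)*(-1)/7 = 3 - (-16)*(-1)/7 = 3 - ⅐*16 = 3 - 16/7 = 5/7 ≈ 0.71429)
l = 45/14 (l = 3 + (3 + 3)/(5 + 23) = 3 + 6/28 = 3 + 6*(1/28) = 3 + 3/14 = 45/14 ≈ 3.2143)
(l + T)² = (45/14 + 5/7)² = (55/14)² = 3025/196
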